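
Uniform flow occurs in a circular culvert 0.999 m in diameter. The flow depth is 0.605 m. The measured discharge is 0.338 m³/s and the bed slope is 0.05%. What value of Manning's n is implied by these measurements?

n = 0.014

For a circular section of diameter D = 0.999 m at depth y = 0.605 m, the central angle is θ = 2 arccos(1 − 2y/D) = 3.567 rad. Then A = (D²/8)(θ − sin θ) = 0.4965 m² and P = Dθ/2 = 1.782 m.
Hydraulic radius R = A/P = 0.4965/1.782 = 0.2787 m.
Rearranging Manning's equation: n = (1/Q) A R^(2/3) S^(1/2) = (1/0.338) × 0.4965 × 0.2787^(2/3) × √0.0005 = 0.014.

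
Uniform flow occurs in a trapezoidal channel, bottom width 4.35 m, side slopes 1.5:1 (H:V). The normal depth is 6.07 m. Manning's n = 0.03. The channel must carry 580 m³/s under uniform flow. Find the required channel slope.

S = 0.00999

With bottom width b = 4.35 m and side slope z = 1.5: A = (b + zy)y = (4.35 + 1.5×6.07)×6.07 = 81.67 m²; P = b + 2y√(1+z²) = 4.35 + 2×6.07×1.803 = 26.24 m.
Hydraulic radius R = A/P = 81.67/26.24 = 3.113 m.
From Manning's equation, S = [nQ / (1 A R^(2/3))]² = [0.03 × 580 / (1 × 81.67 × 3.113^(2/3))]² = 0.00999.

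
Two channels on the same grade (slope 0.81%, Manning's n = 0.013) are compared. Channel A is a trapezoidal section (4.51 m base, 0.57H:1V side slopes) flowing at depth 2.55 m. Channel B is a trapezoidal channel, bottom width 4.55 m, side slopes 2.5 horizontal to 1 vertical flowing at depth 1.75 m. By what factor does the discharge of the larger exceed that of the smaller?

Channel A: With bottom width b = 4.51 m and side slope z = 0.57: A = (b + zy)y = (4.51 + 0.57×2.55)×2.55 = 15.21 m²; P = b + 2y√(1+z²) = 4.51 + 2×2.55×1.151 = 10.38 m. Hydraulic radius R = A/P = 15.21/10.38 = 1.465 m. Q_A = (1/0.013)·15.21·1.465^(2/3)·√0.0081 = 135.8 m³/s.
Channel B: With bottom width b = 4.55 m and side slope z = 2.5: A = (b + zy)y = (4.55 + 2.5×1.75)×1.75 = 15.62 m²; P = b + 2y√(1+z²) = 4.55 + 2×1.75×2.693 = 13.97 m. Hydraulic radius R = A/P = 15.62/13.97 = 1.118 m. Q_B = (1/0.013)·15.62·1.118^(2/3)·√0.0081 = 116.5 m³/s.
The larger discharge is 135.8 m³/s and the smaller is 116.5 m³/s; the ratio is 1.17.

1.17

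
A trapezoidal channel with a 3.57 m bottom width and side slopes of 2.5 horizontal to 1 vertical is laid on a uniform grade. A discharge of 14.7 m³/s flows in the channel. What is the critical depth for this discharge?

y_c = 0.955 m

At critical depth, Q² T / (g A³) = 1, i.e. A³/T = Q²/g = 14.7²/9.81 = 22.03.
Try y = 0.775 m: A³/T = 10.44 — short.
Try y = 1.09 m: A³/T = 35.81 — over.
Try y = 0.955 m: A³/T = 22.07 — close enough.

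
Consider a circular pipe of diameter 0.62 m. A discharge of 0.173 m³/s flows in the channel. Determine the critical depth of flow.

y_c = 0.265 m

At critical depth, Q² T / (g A³) = 1, i.e. A³/T = Q²/g = 0.173²/9.81 = 0.003051.
At y = 0.181 m: A³/T = 0.0006999 — short.
At y = 0.337 m: A³/T = 0.007632 — over.
At y = 0.265 m: A³/T = 0.003045 — matches.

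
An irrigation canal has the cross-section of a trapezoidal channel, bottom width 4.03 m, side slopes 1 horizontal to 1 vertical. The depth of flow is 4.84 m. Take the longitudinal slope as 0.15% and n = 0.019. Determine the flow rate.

With bottom width b = 4.03 m and side slope z = 1: A = (b + zy)y = (4.03 + 1×4.84)×4.84 = 42.93 m²; P = b + 2y√(1+z²) = 4.03 + 2×4.84×1.414 = 17.72 m.
Hydraulic radius R = A/P = 42.93/17.72 = 2.423 m.
Manning's equation: Q = (1/n) A R^(2/3) S^(1/2) = (1/0.019) × 42.93 × 2.423^(2/3) × 0.0015^(1/2) = 158 m³/s.

Q = 158 m³/s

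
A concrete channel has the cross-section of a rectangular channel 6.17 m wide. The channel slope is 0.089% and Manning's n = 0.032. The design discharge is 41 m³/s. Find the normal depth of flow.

y_n = 4.71 m

Manning's equation rearranged: A R^(2/3) = nQ / (1·√S) = 0.032 × 41 / (√0.00089) = 43.98.
Try y = 3.23 m: A R^(2/3) = 27.01 — too small.
Try y = 5.29 m: A R^(2/3) = 50.92 — too large.
Try y = 4.71 m: A R^(2/3) = 44.02 — ≈ 43.98.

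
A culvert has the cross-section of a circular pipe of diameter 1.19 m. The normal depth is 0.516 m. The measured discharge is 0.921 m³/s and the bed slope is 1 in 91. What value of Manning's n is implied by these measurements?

For a circular section of diameter D = 1.19 m at depth y = 0.516 m, the central angle is θ = 2 arccos(1 − 2y/D) = 2.875 rad. Then A = (D²/8)(θ − sin θ) = 0.4624 m² and P = Dθ/2 = 1.711 m.
Hydraulic radius R = A/P = 0.4624/1.711 = 0.2703 m.
Rearranging Manning's equation: n = (1/Q) A R^(2/3) S^(1/2) = (1/0.921) × 0.4624 × 0.2703^(2/3) × √0.01099 = 0.022.

n = 0.022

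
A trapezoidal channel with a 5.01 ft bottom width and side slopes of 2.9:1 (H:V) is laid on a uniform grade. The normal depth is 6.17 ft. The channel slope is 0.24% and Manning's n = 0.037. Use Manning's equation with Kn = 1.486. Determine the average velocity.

V = 4.36 ft/s

With bottom width b = 5.01 ft and side slope z = 2.9: A = (b + zy)y = (5.01 + 2.9×6.17)×6.17 = 141.3 ft²; P = b + 2y√(1+z²) = 5.01 + 2×6.17×3.068 = 42.86 ft.
Hydraulic radius R = A/P = 141.3/42.86 = 3.297 ft.
From Manning's equation, V = (1.486/n) R^(2/3) S^(1/2) = (1.486/0.037) × 3.297^(2/3) × 0.0024^(1/2) = 4.36 ft/s.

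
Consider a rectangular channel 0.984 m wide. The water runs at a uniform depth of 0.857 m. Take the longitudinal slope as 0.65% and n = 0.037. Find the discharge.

Flow area A = b·y = 0.984 × 0.857 = 0.8433 m². Wetted perimeter P = b + 2y = 0.984 + 2×0.857 = 2.698 m.
Hydraulic radius R = A/P = 0.8433/2.698 = 0.3126 m.
Manning's equation: Q = (1/n) A R^(2/3) S^(1/2) = (1/0.037) × 0.8433 × 0.3126^(2/3) × 0.0065^(1/2) = 0.846 m³/s.

Q = 0.846 m³/s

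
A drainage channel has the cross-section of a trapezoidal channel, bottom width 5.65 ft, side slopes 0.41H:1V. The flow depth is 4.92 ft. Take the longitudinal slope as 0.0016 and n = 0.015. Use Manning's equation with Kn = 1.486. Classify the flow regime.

With bottom width b = 5.65 ft and side slope z = 0.41: A = (b + zy)y = (5.65 + 0.41×4.92)×4.92 = 37.72 ft²; P = b + 2y√(1+z²) = 5.65 + 2×4.92×1.081 = 16.28 ft.
Hydraulic radius R = A/P = 37.72/16.28 = 2.316 ft.
V = (1.486/n) R^(2/3) √S = (1.486/0.015) × 2.316^(2/3) × √0.0016 = 6.937 ft/s. Hydraulic depth D_h = A/T = 37.72/9.684 = 3.895 ft.
Froude number Fr = V/√(g·D_h) = 6.937/√(32.2×3.895) = 0.619, which is less than 1, so the flow is subcritical.

subcritical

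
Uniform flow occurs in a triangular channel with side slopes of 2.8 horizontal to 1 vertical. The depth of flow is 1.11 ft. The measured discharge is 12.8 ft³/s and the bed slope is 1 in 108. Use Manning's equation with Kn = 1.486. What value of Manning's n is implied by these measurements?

n = 0.025

For a triangular section with side slope z = 2.8: A = zy² = 2.8×1.11² = 3.45 ft²; P = 2y√(1+z²) = 2×1.11×2.973 = 6.601 ft.
Hydraulic radius R = A/P = 3.45/6.601 = 0.5227 ft.
Rearranging Manning's equation: n = (1.486/Q) A R^(2/3) S^(1/2) = (1.486/12.8) × 3.45 × 0.5227^(2/3) × √0.009259 = 0.025.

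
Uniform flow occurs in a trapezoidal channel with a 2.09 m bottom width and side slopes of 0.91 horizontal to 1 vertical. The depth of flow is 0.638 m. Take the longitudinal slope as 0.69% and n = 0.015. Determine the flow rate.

Q = 5.51 m³/s

With bottom width b = 2.09 m and side slope z = 0.91: A = (b + zy)y = (2.09 + 0.91×0.638)×0.638 = 1.704 m²; P = b + 2y√(1+z²) = 2.09 + 2×0.638×1.352 = 3.815 m.
Hydraulic radius R = A/P = 1.704/3.815 = 0.4466 m.
Manning's equation: Q = (1/n) A R^(2/3) S^(1/2) = (1/0.015) × 1.704 × 0.4466^(2/3) × 0.0069^(1/2) = 5.51 m³/s.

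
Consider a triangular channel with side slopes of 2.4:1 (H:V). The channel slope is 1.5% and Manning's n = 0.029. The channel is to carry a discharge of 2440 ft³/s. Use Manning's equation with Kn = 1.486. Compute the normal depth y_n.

y_n = 8.18 ft

Manning's equation rearranged: A R^(2/3) = nQ / (1.486·√S) = 0.029 × 2440 / (1.486 × √0.015) = 388.8.
Trying y = 10.4 ft: A R^(2/3) = 738.7 — high.
Trying y = 7.09 ft: A R^(2/3) = 265.9 — low.
Trying y = 8.18 ft: A R^(2/3) = 389.4 — matches.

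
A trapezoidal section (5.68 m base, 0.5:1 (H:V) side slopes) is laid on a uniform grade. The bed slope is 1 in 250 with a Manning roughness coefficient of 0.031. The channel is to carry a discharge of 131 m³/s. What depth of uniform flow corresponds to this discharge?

Manning's equation rearranged: A R^(2/3) = nQ / (1·√S) = 0.031 × 131 / (√0.004) = 64.21.
At y = 5.79 m: A R^(2/3) = 95.45 — over.
At y = 3.16 m: A R^(2/3) = 33.95 — short.
At y = 4.61 m: A R^(2/3) = 64.18 — close enough.

y_n = 4.61 m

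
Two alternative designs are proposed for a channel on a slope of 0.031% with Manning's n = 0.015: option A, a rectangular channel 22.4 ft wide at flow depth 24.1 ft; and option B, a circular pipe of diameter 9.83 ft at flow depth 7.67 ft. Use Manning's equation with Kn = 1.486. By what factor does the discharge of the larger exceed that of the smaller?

Channel A: Flow area A = b·y = 22.4 × 24.1 = 539.8 ft². Wetted perimeter P = b + 2y = 22.4 + 2×24.1 = 70.6 ft. Hydraulic radius R = A/P = 539.8/70.6 = 7.646 ft. Q_A = (1.486/0.015)·539.8·7.646^(2/3)·√0.00031 = 3655 ft³/s.
Channel B: For a circular section of diameter D = 9.83 ft at depth y = 7.67 ft, the central angle is θ = 2 arccos(1 − 2y/D) = 4.332 rad. Then A = (D²/8)(θ − sin θ) = 63.53 ft² and P = Dθ/2 = 21.29 ft. Hydraulic radius R = A/P = 63.53/21.29 = 2.984 ft. Q_B = (1.486/0.015)·63.53·2.984^(2/3)·√0.00031 = 229.7 ft³/s.
The larger discharge is 3655 ft³/s and the smaller is 229.7 ft³/s; the ratio is 15.9.

15.9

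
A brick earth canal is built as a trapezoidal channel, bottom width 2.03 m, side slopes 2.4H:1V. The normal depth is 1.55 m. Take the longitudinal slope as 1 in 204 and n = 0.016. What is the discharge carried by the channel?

Q = 35.9 m³/s

With bottom width b = 2.03 m and side slope z = 2.4: A = (b + zy)y = (2.03 + 2.4×1.55)×1.55 = 8.912 m²; P = b + 2y√(1+z²) = 2.03 + 2×1.55×2.6 = 10.09 m.
Hydraulic radius R = A/P = 8.912/10.09 = 0.8833 m.
Manning's equation: Q = (1/n) A R^(2/3) S^(1/2) = (1/0.016) × 8.912 × 0.8833^(2/3) × 0.004902^(1/2) = 35.9 m³/s.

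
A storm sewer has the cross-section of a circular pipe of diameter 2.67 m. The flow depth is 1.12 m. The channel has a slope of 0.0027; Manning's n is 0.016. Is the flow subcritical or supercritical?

For a circular section of diameter D = 2.67 m at depth y = 1.12 m, the central angle is θ = 2 arccos(1 − 2y/D) = 2.818 rad. Then A = (D²/8)(θ − sin θ) = 2.228 m² and P = Dθ/2 = 3.762 m.
Hydraulic radius R = A/P = 2.228/3.762 = 0.5922 m.
V = (1/n) R^(2/3) √S = (1/0.016) × 0.5922^(2/3) × √0.0027 = 2.29 m/s. Hydraulic depth D_h = A/T = 2.228/2.635 = 0.8455 m.
Froude number Fr = V/√(g·D_h) = 2.29/√(9.81×0.8455) = 0.795, which is less than 1, so the flow is subcritical.

subcritical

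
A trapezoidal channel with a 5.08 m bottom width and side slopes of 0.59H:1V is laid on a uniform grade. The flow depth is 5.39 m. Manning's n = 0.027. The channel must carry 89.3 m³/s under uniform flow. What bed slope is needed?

With bottom width b = 5.08 m and side slope z = 0.59: A = (b + zy)y = (5.08 + 0.59×5.39)×5.39 = 44.52 m²; P = b + 2y√(1+z²) = 5.08 + 2×5.39×1.161 = 17.6 m.
Hydraulic radius R = A/P = 44.52/17.6 = 2.53 m.
From Manning's equation, S = [nQ / (1 A R^(2/3))]² = [0.027 × 89.3 / (1 × 44.52 × 2.53^(2/3))]² = 0.000851.

S = 0.000851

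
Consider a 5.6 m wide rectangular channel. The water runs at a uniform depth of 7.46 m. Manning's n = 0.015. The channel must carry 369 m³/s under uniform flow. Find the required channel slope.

S = 0.0068

Flow area A = b·y = 5.6 × 7.46 = 41.78 m². Wetted perimeter P = b + 2y = 5.6 + 2×7.46 = 20.52 m.
Hydraulic radius R = A/P = 41.78/20.52 = 2.036 m.
From Manning's equation, S = [nQ / (1 A R^(2/3))]² = [0.015 × 369 / (1 × 41.78 × 2.036^(2/3))]² = 0.0068.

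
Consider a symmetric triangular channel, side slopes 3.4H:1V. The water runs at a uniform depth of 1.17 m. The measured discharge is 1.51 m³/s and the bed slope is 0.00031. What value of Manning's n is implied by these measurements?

n = 0.0369

For a triangular section with side slope z = 3.4: A = zy² = 3.4×1.17² = 4.654 m²; P = 2y√(1+z²) = 2×1.17×3.544 = 8.293 m.
Hydraulic radius R = A/P = 4.654/8.293 = 0.5612 m.
Rearranging Manning's equation: n = (1/Q) A R^(2/3) S^(1/2) = (1/1.51) × 4.654 × 0.5612^(2/3) × √0.00031 = 0.0369.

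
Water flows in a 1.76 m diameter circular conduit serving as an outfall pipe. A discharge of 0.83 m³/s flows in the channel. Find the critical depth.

y_c = 0.439 m

At critical depth, Q² T / (g A³) = 1, i.e. A³/T = Q²/g = 0.83²/9.81 = 0.07022.
Try y = 0.532 m: A³/T = 0.1476 — too large.
Try y = 0.385 m: A³/T = 0.04192 — too small.
Try y = 0.439 m: A³/T = 0.06997 — ≈ 0.07022.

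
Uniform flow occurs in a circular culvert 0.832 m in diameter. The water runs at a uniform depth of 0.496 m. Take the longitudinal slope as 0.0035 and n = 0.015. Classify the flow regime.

For a circular section of diameter D = 0.832 m at depth y = 0.496 m, the central angle is θ = 2 arccos(1 − 2y/D) = 3.529 rad. Then A = (D²/8)(θ − sin θ) = 0.338 m² and P = Dθ/2 = 1.468 m.
Hydraulic radius R = A/P = 0.338/1.468 = 0.2302 m.
V = (1/n) R^(2/3) √S = (1/0.015) × 0.2302^(2/3) × √0.0035 = 1.482 m/s. Hydraulic depth D_h = A/T = 0.338/0.8165 = 0.414 m.
Froude number Fr = V/√(g·D_h) = 1.482/√(9.81×0.414) = 0.735, which is less than 1, so the flow is subcritical.

subcritical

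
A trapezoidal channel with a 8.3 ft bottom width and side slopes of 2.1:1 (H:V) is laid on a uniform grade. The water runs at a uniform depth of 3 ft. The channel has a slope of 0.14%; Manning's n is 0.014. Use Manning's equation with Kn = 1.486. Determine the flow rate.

Q = 273 ft³/s

With bottom width b = 8.3 ft and side slope z = 2.1: A = (b + zy)y = (8.3 + 2.1×3)×3 = 43.8 ft²; P = b + 2y√(1+z²) = 8.3 + 2×3×2.326 = 22.26 ft.
Hydraulic radius R = A/P = 43.8/22.26 = 1.968 ft.
Manning's equation: Q = (1.486/n) A R^(2/3) S^(1/2) = (1.486/0.014) × 43.8 × 1.968^(2/3) × 0.0014^(1/2) = 273 ft³/s.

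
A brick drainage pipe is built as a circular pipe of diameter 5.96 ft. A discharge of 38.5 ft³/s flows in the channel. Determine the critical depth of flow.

At critical depth, Q² T / (g A³) = 1, i.e. A³/T = Q²/g = 38.5²/32.2 = 46.03.
Trying y = 1.29 ft: A³/T = 17.91 — low.
Trying y = 1.79 ft: A³/T = 64.13 — high.
Trying y = 1.64 ft: A³/T = 45.66 — ≈ 46.03.

y_c = 1.64 ft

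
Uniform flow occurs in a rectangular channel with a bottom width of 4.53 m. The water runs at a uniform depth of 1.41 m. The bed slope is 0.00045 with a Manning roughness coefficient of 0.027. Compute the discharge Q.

Q = 4.57 m³/s

Flow area A = b·y = 4.53 × 1.41 = 6.387 m². Wetted perimeter P = b + 2y = 4.53 + 2×1.41 = 7.35 m.
Hydraulic radius R = A/P = 6.387/7.35 = 0.869 m.
Manning's equation: Q = (1/n) A R^(2/3) S^(1/2) = (1/0.027) × 6.387 × 0.869^(2/3) × 0.00045^(1/2) = 4.57 m³/s.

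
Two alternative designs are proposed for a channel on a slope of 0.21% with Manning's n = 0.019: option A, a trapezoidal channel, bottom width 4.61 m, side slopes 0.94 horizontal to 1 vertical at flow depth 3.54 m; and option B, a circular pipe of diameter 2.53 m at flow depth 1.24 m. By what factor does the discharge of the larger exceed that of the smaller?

24.6

Channel A: With bottom width b = 4.61 m and side slope z = 0.94: A = (b + zy)y = (4.61 + 0.94×3.54)×3.54 = 28.1 m²; P = b + 2y√(1+z²) = 4.61 + 2×3.54×1.372 = 14.33 m. Hydraulic radius R = A/P = 28.1/14.33 = 1.961 m. Q_A = (1/0.019)·28.1·1.961^(2/3)·√0.0021 = 106.2 m³/s.
Channel B: For a circular section of diameter D = 2.53 m at depth y = 1.24 m, the central angle is θ = 2 arccos(1 − 2y/D) = 3.102 rad. Then A = (D²/8)(θ − sin θ) = 2.45 m² and P = Dθ/2 = 3.924 m. Hydraulic radius R = A/P = 2.45/3.924 = 0.6244 m. Q_B = (1/0.019)·2.45·0.6244^(2/3)·√0.0021 = 4.318 m³/s.
The larger discharge is 106.2 m³/s and the smaller is 4.318 m³/s; the ratio is 24.6.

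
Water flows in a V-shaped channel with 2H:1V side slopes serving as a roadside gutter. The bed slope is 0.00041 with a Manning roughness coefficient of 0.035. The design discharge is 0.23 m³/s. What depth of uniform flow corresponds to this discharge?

y_n = 0.667 m

Manning's equation rearranged: A R^(2/3) = nQ / (1·√S) = 0.035 × 0.23 / (√0.00041) = 0.3976.
Trying y = 0.817 m: A R^(2/3) = 0.6823 — high.
Trying y = 0.667 m: A R^(2/3) = 0.3972 — matches.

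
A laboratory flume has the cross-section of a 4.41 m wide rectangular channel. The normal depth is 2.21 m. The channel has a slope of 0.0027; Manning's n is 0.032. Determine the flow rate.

Flow area A = b·y = 4.41 × 2.21 = 9.746 m². Wetted perimeter P = b + 2y = 4.41 + 2×2.21 = 8.83 m.
Hydraulic radius R = A/P = 9.746/8.83 = 1.104 m.
Manning's equation: Q = (1/n) A R^(2/3) S^(1/2) = (1/0.032) × 9.746 × 1.104^(2/3) × 0.0027^(1/2) = 16.9 m³/s.

Q = 16.9 m³/s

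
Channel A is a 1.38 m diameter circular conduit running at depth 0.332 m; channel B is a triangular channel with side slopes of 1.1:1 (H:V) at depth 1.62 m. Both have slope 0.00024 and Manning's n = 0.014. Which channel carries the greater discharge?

Channel A: For a circular section of diameter D = 1.38 m at depth y = 0.332 m, the central angle is θ = 2 arccos(1 − 2y/D) = 2.051 rad. Then A = (D²/8)(θ − sin θ) = 0.277 m² and P = Dθ/2 = 1.415 m. Hydraulic radius R = A/P = 0.277/1.415 = 0.1958 m. Q_A = (1/0.014)·0.277·0.1958^(2/3)·√0.00024 = 0.1033 m³/s.
Channel B: For a triangular section with side slope z = 1.1: A = zy² = 1.1×1.62² = 2.887 m²; P = 2y√(1+z²) = 2×1.62×1.487 = 4.817 m. Hydraulic radius R = A/P = 2.887/4.817 = 0.5994 m. Q_B = (1/0.014)·2.887·0.5994^(2/3)·√0.00024 = 2.271 m³/s.
Q_A = 0.1033 m³/s vs Q_B = 2.271 m³/s, so channel B carries more.

channel B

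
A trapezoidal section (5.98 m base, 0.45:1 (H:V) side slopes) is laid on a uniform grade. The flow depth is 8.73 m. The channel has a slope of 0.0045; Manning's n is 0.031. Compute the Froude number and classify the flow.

subcritical

With bottom width b = 5.98 m and side slope z = 0.45: A = (b + zy)y = (5.98 + 0.45×8.73)×8.73 = 86.5 m²; P = b + 2y√(1+z²) = 5.98 + 2×8.73×1.097 = 25.13 m.
Hydraulic radius R = A/P = 86.5/25.13 = 3.443 m.
V = (1/n) R^(2/3) √S = (1/0.031) × 3.443^(2/3) × √0.0045 = 4.934 m/s. Hydraulic depth D_h = A/T = 86.5/13.84 = 6.251 m.
Froude number Fr = V/√(g·D_h) = 4.934/√(9.81×6.251) = 0.63, which is less than 1, so the flow is subcritical.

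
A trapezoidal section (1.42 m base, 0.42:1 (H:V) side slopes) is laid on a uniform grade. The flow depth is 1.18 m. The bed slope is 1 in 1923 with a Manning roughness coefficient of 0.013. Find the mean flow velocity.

V = 1.2 m/s

With bottom width b = 1.42 m and side slope z = 0.42: A = (b + zy)y = (1.42 + 0.42×1.18)×1.18 = 2.26 m²; P = b + 2y√(1+z²) = 1.42 + 2×1.18×1.085 = 3.98 m.
Hydraulic radius R = A/P = 2.26/3.98 = 0.568 m.
From Manning's equation, V = (1/n) R^(2/3) S^(1/2) = (1/0.013) × 0.568^(2/3) × 0.00052^(1/2) = 1.2 m/s.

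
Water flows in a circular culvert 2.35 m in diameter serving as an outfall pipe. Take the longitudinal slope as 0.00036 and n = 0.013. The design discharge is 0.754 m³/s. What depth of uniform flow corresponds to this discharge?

y_n = 0.655 m

Manning's equation rearranged: A R^(2/3) = nQ / (1·√S) = 0.013 × 0.754 / (√0.00036) = 0.5166.
At y = 0.742 m: A R^(2/3) = 0.6576 — too large.
At y = 0.588 m: A R^(2/3) = 0.4175 — too small.
At y = 0.655 m: A R^(2/3) = 0.5163 — ≈ 0.5166.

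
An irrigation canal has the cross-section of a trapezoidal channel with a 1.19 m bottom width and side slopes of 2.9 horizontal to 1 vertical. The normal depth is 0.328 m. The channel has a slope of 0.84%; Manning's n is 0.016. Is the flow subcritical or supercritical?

With bottom width b = 1.19 m and side slope z = 2.9: A = (b + zy)y = (1.19 + 2.9×0.328)×0.328 = 0.7023 m²; P = b + 2y√(1+z²) = 1.19 + 2×0.328×3.068 = 3.202 m.
Hydraulic radius R = A/P = 0.7023/3.202 = 0.2193 m.
V = (1/n) R^(2/3) √S = (1/0.016) × 0.2193^(2/3) × √0.0084 = 2.083 m/s. Hydraulic depth D_h = A/T = 0.7023/3.092 = 0.2271 m.
Froude number Fr = V/√(g·D_h) = 2.083/√(9.81×0.2271) = 1.4, which is greater than 1, so the flow is supercritical.

supercritical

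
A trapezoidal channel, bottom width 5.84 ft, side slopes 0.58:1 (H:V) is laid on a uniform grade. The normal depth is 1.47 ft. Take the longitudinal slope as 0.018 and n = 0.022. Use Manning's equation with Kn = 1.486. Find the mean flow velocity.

With bottom width b = 5.84 ft and side slope z = 0.58: A = (b + zy)y = (5.84 + 0.58×1.47)×1.47 = 9.838 ft²; P = b + 2y√(1+z²) = 5.84 + 2×1.47×1.156 = 9.239 ft.
Hydraulic radius R = A/P = 9.838/9.239 = 1.065 ft.
From Manning's equation, V = (1.486/n) R^(2/3) S^(1/2) = (1.486/0.022) × 1.065^(2/3) × 0.018^(1/2) = 9.45 ft/s.

V = 9.45 ft/s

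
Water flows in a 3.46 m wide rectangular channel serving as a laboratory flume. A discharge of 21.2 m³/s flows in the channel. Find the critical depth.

For a rectangular channel, critical depth y_c = (q²/g)^(1/3) where q = Q/b = 21.2/3.46 = 6.127 m²/s.
So y_c = (6.127²/9.81)^(1/3) = 1.56 m.

y_c = 1.56 m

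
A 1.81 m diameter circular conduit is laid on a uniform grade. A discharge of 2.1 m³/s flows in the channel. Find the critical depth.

At critical depth, Q² T / (g A³) = 1, i.e. A³/T = Q²/g = 2.1²/9.81 = 0.4495.
At y = 0.499 m: A³/T = 0.1188 — low.
At y = 0.704 m: A³/T = 0.4495 — close enough.

y_c = 0.704 m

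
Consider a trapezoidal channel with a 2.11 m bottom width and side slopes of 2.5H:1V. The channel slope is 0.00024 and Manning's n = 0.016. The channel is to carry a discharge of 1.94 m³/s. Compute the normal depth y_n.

y_n = 0.781 m

Manning's equation rearranged: A R^(2/3) = nQ / (1·√S) = 0.016 × 1.94 / (√0.00024) = 2.004.
At y = 0.987 m: A R^(2/3) = 3.244 — too large.
At y = 0.531 m: A R^(2/3) = 0.9362 — too small.
At y = 0.781 m: A R^(2/3) = 2.005 — matches.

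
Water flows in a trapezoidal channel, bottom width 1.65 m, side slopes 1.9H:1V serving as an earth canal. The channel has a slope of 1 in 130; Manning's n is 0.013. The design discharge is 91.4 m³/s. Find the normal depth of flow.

y_n = 2.16 m

Manning's equation rearranged: A R^(2/3) = nQ / (1·√S) = 0.013 × 91.4 / (√0.007692) = 13.55.
Trying y = 1.91 m: A R^(2/3) = 10.24 — short.
Trying y = 2.48 m: A R^(2/3) = 18.63 — over.
Trying y = 2.16 m: A R^(2/3) = 13.54 — close enough.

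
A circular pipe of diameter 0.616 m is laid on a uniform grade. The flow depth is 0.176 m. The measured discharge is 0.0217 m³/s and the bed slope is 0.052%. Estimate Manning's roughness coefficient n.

n = 0.016

For a circular section of diameter D = 0.616 m at depth y = 0.176 m, the central angle is θ = 2 arccos(1 − 2y/D) = 2.256 rad. Then A = (D²/8)(θ − sin θ) = 0.07026 m² and P = Dθ/2 = 0.6948 m.
Hydraulic radius R = A/P = 0.07026/0.6948 = 0.1011 m.
Rearranging Manning's equation: n = (1/Q) A R^(2/3) S^(1/2) = (1/0.0217) × 0.07026 × 0.1011^(2/3) × √0.00052 = 0.016.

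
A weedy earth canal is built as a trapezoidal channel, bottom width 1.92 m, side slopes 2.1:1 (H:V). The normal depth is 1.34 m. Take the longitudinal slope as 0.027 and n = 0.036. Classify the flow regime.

With bottom width b = 1.92 m and side slope z = 2.1: A = (b + zy)y = (1.92 + 2.1×1.34)×1.34 = 6.344 m²; P = b + 2y√(1+z²) = 1.92 + 2×1.34×2.326 = 8.154 m.
Hydraulic radius R = A/P = 6.344/8.154 = 0.778 m.
V = (1/n) R^(2/3) √S = (1/0.036) × 0.778^(2/3) × √0.027 = 3.861 m/s. Hydraulic depth D_h = A/T = 6.344/7.548 = 0.8404 m.
Froude number Fr = V/√(g·D_h) = 3.861/√(9.81×0.8404) = 1.34, which is greater than 1, so the flow is supercritical.

supercritical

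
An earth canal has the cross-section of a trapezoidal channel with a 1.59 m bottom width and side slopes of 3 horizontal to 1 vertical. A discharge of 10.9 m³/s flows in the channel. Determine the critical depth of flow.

At critical depth, Q² T / (g A³) = 1, i.e. A³/T = Q²/g = 10.9²/9.81 = 12.11.
At y = 1.1 m: A³/T = 19 — too large.
At y = 0.988 m: A³/T = 12.12 — close enough.

y_c = 0.988 m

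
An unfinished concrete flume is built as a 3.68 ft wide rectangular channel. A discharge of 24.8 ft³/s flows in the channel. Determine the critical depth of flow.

For a rectangular channel, critical depth y_c = (q²/g)^(1/3) where q = Q/b = 24.8/3.68 = 6.739 ft²/s.
So y_c = (6.739²/32.2)^(1/3) = 1.12 ft.

y_c = 1.12 ft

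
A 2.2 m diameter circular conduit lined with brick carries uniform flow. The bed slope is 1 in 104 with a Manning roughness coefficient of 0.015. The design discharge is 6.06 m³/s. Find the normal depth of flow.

Manning's equation rearranged: A R^(2/3) = nQ / (1·√S) = 0.015 × 6.06 / (√0.009615) = 0.927.
Try y = 1.1 m: A R^(2/3) = 1.276 — over.
Try y = 0.785 m: A R^(2/3) = 0.6958 — short.
Try y = 0.917 m: A R^(2/3) = 0.9268 — ≈ 0.927.

y_n = 0.917 m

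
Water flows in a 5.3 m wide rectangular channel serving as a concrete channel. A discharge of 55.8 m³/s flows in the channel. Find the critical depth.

y_c = 2.24 m

For a rectangular channel, critical depth y_c = (q²/g)^(1/3) where q = Q/b = 55.8/5.3 = 10.53 m²/s.
So y_c = (10.53²/9.81)^(1/3) = 2.24 m.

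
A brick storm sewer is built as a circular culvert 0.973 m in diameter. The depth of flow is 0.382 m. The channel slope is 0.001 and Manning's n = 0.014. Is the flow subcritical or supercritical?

subcritical

For a circular section of diameter D = 0.973 m at depth y = 0.382 m, the central angle is θ = 2 arccos(1 − 2y/D) = 2.709 rad. Then A = (D²/8)(θ − sin θ) = 0.2709 m² and P = Dθ/2 = 1.318 m.
Hydraulic radius R = A/P = 0.2709/1.318 = 0.2056 m.
V = (1/n) R^(2/3) √S = (1/0.014) × 0.2056^(2/3) × √0.001 = 0.7868 m/s. Hydraulic depth D_h = A/T = 0.2709/0.9503 = 0.2851 m.
Froude number Fr = V/√(g·D_h) = 0.7868/√(9.81×0.2851) = 0.47, which is less than 1, so the flow is subcritical.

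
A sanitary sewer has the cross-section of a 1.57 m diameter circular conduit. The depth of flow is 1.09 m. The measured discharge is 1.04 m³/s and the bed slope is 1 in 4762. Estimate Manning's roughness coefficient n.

For a circular section of diameter D = 1.57 m at depth y = 1.09 m, the central angle is θ = 2 arccos(1 − 2y/D) = 3.94 rad. Then A = (D²/8)(θ − sin θ) = 1.434 m² and P = Dθ/2 = 3.093 m.
Hydraulic radius R = A/P = 1.434/3.093 = 0.4638 m.
Rearranging Manning's equation: n = (1/Q) A R^(2/3) S^(1/2) = (1/1.04) × 1.434 × 0.4638^(2/3) × √0.00021 = 0.012.

n = 0.012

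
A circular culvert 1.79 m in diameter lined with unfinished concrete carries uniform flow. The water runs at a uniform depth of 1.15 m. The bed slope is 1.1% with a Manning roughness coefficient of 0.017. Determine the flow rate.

For a circular section of diameter D = 1.79 m at depth y = 1.15 m, the central angle is θ = 2 arccos(1 − 2y/D) = 3.719 rad. Then A = (D²/8)(θ − sin θ) = 1.708 m² and P = Dθ/2 = 3.329 m.
Hydraulic radius R = A/P = 1.708/3.329 = 0.5132 m.
Manning's equation: Q = (1/n) A R^(2/3) S^(1/2) = (1/0.017) × 1.708 × 0.5132^(2/3) × 0.011^(1/2) = 6.76 m³/s.

Q = 6.76 m³/s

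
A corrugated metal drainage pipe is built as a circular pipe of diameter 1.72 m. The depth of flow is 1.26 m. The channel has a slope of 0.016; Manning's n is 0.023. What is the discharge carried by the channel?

For a circular section of diameter D = 1.72 m at depth y = 1.26 m, the central angle is θ = 2 arccos(1 − 2y/D) = 4.109 rad. Then A = (D²/8)(θ − sin θ) = 1.824 m² and P = Dθ/2 = 3.534 m.
Hydraulic radius R = A/P = 1.824/3.534 = 0.5162 m.
Manning's equation: Q = (1/n) A R^(2/3) S^(1/2) = (1/0.023) × 1.824 × 0.5162^(2/3) × 0.016^(1/2) = 6.46 m³/s.

Q = 6.46 m³/s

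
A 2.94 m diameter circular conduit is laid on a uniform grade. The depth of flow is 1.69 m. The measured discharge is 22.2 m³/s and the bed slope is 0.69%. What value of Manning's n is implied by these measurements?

n = 0.013

For a circular section of diameter D = 2.94 m at depth y = 1.69 m, the central angle is θ = 2 arccos(1 − 2y/D) = 3.442 rad. Then A = (D²/8)(θ − sin θ) = 4.039 m² and P = Dθ/2 = 5.06 m.
Hydraulic radius R = A/P = 4.039/5.06 = 0.7982 m.
Rearranging Manning's equation: n = (1/Q) A R^(2/3) S^(1/2) = (1/22.2) × 4.039 × 0.7982^(2/3) × √0.0069 = 0.013.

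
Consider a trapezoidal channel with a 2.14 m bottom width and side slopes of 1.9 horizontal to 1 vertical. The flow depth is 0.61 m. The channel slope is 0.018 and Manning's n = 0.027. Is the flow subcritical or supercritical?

With bottom width b = 2.14 m and side slope z = 1.9: A = (b + zy)y = (2.14 + 1.9×0.61)×0.61 = 2.012 m²; P = b + 2y√(1+z²) = 2.14 + 2×0.61×2.147 = 4.759 m.
Hydraulic radius R = A/P = 2.012/4.759 = 0.4228 m.
V = (1/n) R^(2/3) √S = (1/0.027) × 0.4228^(2/3) × √0.018 = 2.799 m/s. Hydraulic depth D_h = A/T = 2.012/4.458 = 0.4514 m.
Froude number Fr = V/√(g·D_h) = 2.799/√(9.81×0.4514) = 1.33, which is greater than 1, so the flow is supercritical.

supercritical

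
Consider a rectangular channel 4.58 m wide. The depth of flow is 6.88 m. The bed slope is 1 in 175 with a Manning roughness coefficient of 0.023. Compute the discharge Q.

Flow area A = b·y = 4.58 × 6.88 = 31.51 m². Wetted perimeter P = b + 2y = 4.58 + 2×6.88 = 18.34 m.
Hydraulic radius R = A/P = 31.51/18.34 = 1.718 m.
Manning's equation: Q = (1/n) A R^(2/3) S^(1/2) = (1/0.023) × 31.51 × 1.718^(2/3) × 0.005714^(1/2) = 149 m³/s.

Q = 149 m³/s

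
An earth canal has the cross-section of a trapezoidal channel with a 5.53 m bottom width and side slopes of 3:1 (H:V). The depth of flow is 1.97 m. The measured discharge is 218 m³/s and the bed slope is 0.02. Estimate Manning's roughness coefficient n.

n = 0.017

With bottom width b = 5.53 m and side slope z = 3: A = (b + zy)y = (5.53 + 3×1.97)×1.97 = 22.54 m²; P = b + 2y√(1+z²) = 5.53 + 2×1.97×3.162 = 17.99 m.
Hydraulic radius R = A/P = 22.54/17.99 = 1.253 m.
Rearranging Manning's equation: n = (1/Q) A R^(2/3) S^(1/2) = (1/218) × 22.54 × 1.253^(2/3) × √0.02 = 0.017.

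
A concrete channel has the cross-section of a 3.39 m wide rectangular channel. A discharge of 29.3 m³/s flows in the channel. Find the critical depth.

For a rectangular channel, critical depth y_c = (q²/g)^(1/3) where q = Q/b = 29.3/3.39 = 8.643 m²/s.
So y_c = (8.643²/9.81)^(1/3) = 1.97 m.

y_c = 1.97 m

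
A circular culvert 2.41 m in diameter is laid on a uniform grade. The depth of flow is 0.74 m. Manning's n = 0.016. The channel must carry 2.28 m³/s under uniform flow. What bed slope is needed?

For a circular section of diameter D = 2.41 m at depth y = 0.74 m, the central angle is θ = 2 arccos(1 − 2y/D) = 2.349 rad. Then A = (D²/8)(θ − sin θ) = 1.189 m² and P = Dθ/2 = 2.831 m.
Hydraulic radius R = A/P = 1.189/2.831 = 0.4199 m.
From Manning's equation, S = [nQ / (1 A R^(2/3))]² = [0.016 × 2.28 / (1 × 1.189 × 0.4199^(2/3))]² = 0.003.

S = 0.003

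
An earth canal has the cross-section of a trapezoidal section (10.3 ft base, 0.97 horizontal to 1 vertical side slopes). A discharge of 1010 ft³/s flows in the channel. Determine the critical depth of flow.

y_c = 5.57 ft

At critical depth, Q² T / (g A³) = 1, i.e. A³/T = Q²/g = 1010²/32.2 = 31680.
Try y = 6.03 ft: A³/T = 41980 — high.
Try y = 4.78 ft: A³/T = 18590 — low.
Try y = 5.57 ft: A³/T = 31700 — matches.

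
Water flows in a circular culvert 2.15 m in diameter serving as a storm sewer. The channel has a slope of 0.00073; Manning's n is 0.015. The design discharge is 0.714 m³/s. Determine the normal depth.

Manning's equation rearranged: A R^(2/3) = nQ / (1·√S) = 0.015 × 0.714 / (√0.00073) = 0.3964.
At y = 0.434 m: A R^(2/3) = 0.2142 — too small.
At y = 0.591 m: A R^(2/3) = 0.3964 — matches.

y_n = 0.591 m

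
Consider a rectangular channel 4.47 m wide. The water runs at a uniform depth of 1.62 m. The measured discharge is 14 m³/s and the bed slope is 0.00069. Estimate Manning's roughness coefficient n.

Flow area A = b·y = 4.47 × 1.62 = 7.241 m². Wetted perimeter P = b + 2y = 4.47 + 2×1.62 = 7.71 m.
Hydraulic radius R = A/P = 7.241/7.71 = 0.9392 m.
Rearranging Manning's equation: n = (1/Q) A R^(2/3) S^(1/2) = (1/14) × 7.241 × 0.9392^(2/3) × √0.00069 = 0.013.

n = 0.013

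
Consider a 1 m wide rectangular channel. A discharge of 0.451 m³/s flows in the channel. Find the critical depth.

y_c = 0.275 m

For a rectangular channel, critical depth y_c = (q²/g)^(1/3) where q = Q/b = 0.451/1 = 0.451 m²/s.
So y_c = (0.451²/9.81)^(1/3) = 0.275 m.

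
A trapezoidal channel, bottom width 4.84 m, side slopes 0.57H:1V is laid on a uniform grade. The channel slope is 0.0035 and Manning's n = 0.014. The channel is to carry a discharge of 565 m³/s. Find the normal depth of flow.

y_n = 7.19 m

Manning's equation rearranged: A R^(2/3) = nQ / (1·√S) = 0.014 × 565 / (√0.0035) = 133.7.
Trying y = 7.93 m: A R^(2/3) = 161.6 — high.
Trying y = 5.65 m: A R^(2/3) = 85.04 — low.
Trying y = 7.19 m: A R^(2/3) = 133.8 — ≈ 133.7.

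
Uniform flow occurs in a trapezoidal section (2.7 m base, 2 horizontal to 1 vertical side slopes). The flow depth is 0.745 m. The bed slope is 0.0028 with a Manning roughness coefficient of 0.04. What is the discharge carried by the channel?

Q = 2.66 m³/s

With bottom width b = 2.7 m and side slope z = 2: A = (b + zy)y = (2.7 + 2×0.745)×0.745 = 3.122 m²; P = b + 2y√(1+z²) = 2.7 + 2×0.745×2.236 = 6.032 m.
Hydraulic radius R = A/P = 3.122/6.032 = 0.5175 m.
Manning's equation: Q = (1/n) A R^(2/3) S^(1/2) = (1/0.04) × 3.122 × 0.5175^(2/3) × 0.0028^(1/2) = 2.66 m³/s.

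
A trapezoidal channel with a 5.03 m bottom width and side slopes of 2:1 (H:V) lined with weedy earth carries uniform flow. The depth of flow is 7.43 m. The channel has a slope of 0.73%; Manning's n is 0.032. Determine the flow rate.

Q = 971 m³/s

With bottom width b = 5.03 m and side slope z = 2: A = (b + zy)y = (5.03 + 2×7.43)×7.43 = 147.8 m²; P = b + 2y√(1+z²) = 5.03 + 2×7.43×2.236 = 38.26 m.
Hydraulic radius R = A/P = 147.8/38.26 = 3.863 m.
Manning's equation: Q = (1/n) A R^(2/3) S^(1/2) = (1/0.032) × 147.8 × 3.863^(2/3) × 0.0073^(1/2) = 971 m³/s.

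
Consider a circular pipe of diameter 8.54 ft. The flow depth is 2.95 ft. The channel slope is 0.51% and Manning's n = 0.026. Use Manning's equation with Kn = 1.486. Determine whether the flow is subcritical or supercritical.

For a circular section of diameter D = 8.54 ft at depth y = 2.95 ft, the central angle is θ = 2 arccos(1 − 2y/D) = 2.513 rad. Then A = (D²/8)(θ − sin θ) = 17.55 ft² and P = Dθ/2 = 10.73 ft.
Hydraulic radius R = A/P = 17.55/10.73 = 1.635 ft.
V = (1.486/n) R^(2/3) √S = (1.486/0.026) × 1.635^(2/3) × √0.0051 = 5.666 ft/s. Hydraulic depth D_h = A/T = 17.55/8.122 = 2.161 ft.
Froude number Fr = V/√(g·D_h) = 5.666/√(32.2×2.161) = 0.679, which is less than 1, so the flow is subcritical.

subcritical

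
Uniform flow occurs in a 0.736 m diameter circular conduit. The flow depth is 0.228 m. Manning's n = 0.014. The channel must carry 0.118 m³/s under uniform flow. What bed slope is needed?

For a circular section of diameter D = 0.736 m at depth y = 0.228 m, the central angle is θ = 2 arccos(1 − 2y/D) = 2.361 rad. Then A = (D²/8)(θ − sin θ) = 0.1122 m² and P = Dθ/2 = 0.8689 m.
Hydraulic radius R = A/P = 0.1122/0.8689 = 0.1292 m.
From Manning's equation, S = [nQ / (1 A R^(2/3))]² = [0.014 × 0.118 / (1 × 0.1122 × 0.1292^(2/3))]² = 0.00332.

S = 0.00332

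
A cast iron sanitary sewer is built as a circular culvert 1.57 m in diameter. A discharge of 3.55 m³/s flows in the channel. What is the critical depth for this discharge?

y_c = 0.967 m

At critical depth, Q² T / (g A³) = 1, i.e. A³/T = Q²/g = 3.55²/9.81 = 1.285.
At y = 1.11 m: A³/T = 2.192 — high.
At y = 0.721 m: A³/T = 0.4173 — low.
At y = 0.967 m: A³/T = 1.282 — matches.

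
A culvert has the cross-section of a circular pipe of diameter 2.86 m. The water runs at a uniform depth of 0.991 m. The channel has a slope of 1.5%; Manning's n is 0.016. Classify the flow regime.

For a circular section of diameter D = 2.86 m at depth y = 0.991 m, the central angle is θ = 2 arccos(1 − 2y/D) = 2.518 rad. Then A = (D²/8)(θ − sin θ) = 1.977 m² and P = Dθ/2 = 3.6 m.
Hydraulic radius R = A/P = 1.977/3.6 = 0.549 m.
V = (1/n) R^(2/3) √S = (1/0.016) × 0.549^(2/3) × √0.015 = 5.133 m/s. Hydraulic depth D_h = A/T = 1.977/2.722 = 0.7262 m.
Froude number Fr = V/√(g·D_h) = 5.133/√(9.81×0.7262) = 1.92, which is greater than 1, so the flow is supercritical.

supercritical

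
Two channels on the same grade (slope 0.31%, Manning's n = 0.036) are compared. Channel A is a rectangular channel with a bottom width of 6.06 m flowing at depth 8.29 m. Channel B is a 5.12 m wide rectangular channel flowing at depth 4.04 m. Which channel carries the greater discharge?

channel A

Channel A: Flow area A = b·y = 6.06 × 8.29 = 50.24 m². Wetted perimeter P = b + 2y = 6.06 + 2×8.29 = 22.64 m. Hydraulic radius R = A/P = 50.24/22.64 = 2.219 m. Q_A = (1/0.036)·50.24·2.219^(2/3)·√0.0031 = 132.2 m³/s.
Channel B: Flow area A = b·y = 5.12 × 4.04 = 20.68 m². Wetted perimeter P = b + 2y = 5.12 + 2×4.04 = 13.2 m. Hydraulic radius R = A/P = 20.68/13.2 = 1.567 m. Q_B = (1/0.036)·20.68·1.567^(2/3)·√0.0031 = 43.16 m³/s.
Q_A = 132.2 m³/s vs Q_B = 43.16 m³/s, so channel A carries more.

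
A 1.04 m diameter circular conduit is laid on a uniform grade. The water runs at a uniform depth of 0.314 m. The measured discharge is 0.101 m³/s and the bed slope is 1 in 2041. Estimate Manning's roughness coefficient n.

For a circular section of diameter D = 1.04 m at depth y = 0.314 m, the central angle is θ = 2 arccos(1 − 2y/D) = 2.327 rad. Then A = (D²/8)(θ − sin θ) = 0.2162 m² and P = Dθ/2 = 1.21 m.
Hydraulic radius R = A/P = 0.2162/1.21 = 0.1787 m.
Rearranging Manning's equation: n = (1/Q) A R^(2/3) S^(1/2) = (1/0.101) × 0.2162 × 0.1787^(2/3) × √0.00049 = 0.015.

n = 0.015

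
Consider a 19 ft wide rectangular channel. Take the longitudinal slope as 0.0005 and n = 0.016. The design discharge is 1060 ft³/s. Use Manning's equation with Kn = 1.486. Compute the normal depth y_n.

y_n = 9.51 ft

Manning's equation rearranged: A R^(2/3) = nQ / (1.486·√S) = 0.016 × 1060 / (1.486 × √0.0005) = 510.4.
At y = 10.9 ft: A R^(2/3) = 611.7 — too large.
At y = 7.93 ft: A R^(2/3) = 399.8 — too small.
At y = 9.51 ft: A R^(2/3) = 510.8 — matches.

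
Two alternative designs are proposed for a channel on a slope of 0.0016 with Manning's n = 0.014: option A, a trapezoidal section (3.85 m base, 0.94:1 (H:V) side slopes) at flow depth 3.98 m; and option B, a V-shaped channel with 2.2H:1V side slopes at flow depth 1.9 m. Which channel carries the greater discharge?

Channel A: With bottom width b = 3.85 m and side slope z = 0.94: A = (b + zy)y = (3.85 + 0.94×3.98)×3.98 = 30.21 m²; P = b + 2y√(1+z²) = 3.85 + 2×3.98×1.372 = 14.77 m. Hydraulic radius R = A/P = 30.21/14.77 = 2.045 m. Q_A = (1/0.014)·30.21·2.045^(2/3)·√0.0016 = 139.1 m³/s.
Channel B: For a triangular section with side slope z = 2.2: A = zy² = 2.2×1.9² = 7.942 m²; P = 2y√(1+z²) = 2×1.9×2.417 = 9.183 m. Hydraulic radius R = A/P = 7.942/9.183 = 0.8648 m. Q_B = (1/0.014)·7.942·0.8648^(2/3)·√0.0016 = 20.6 m³/s.
Q_A = 139.1 m³/s vs Q_B = 20.6 m³/s, so channel A carries more.

channel A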